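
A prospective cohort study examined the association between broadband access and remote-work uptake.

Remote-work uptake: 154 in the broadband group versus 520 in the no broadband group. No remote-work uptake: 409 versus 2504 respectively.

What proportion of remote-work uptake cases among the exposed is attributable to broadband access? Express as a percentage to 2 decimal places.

37.13

From the description: a = 154, b = 409, c = 520, d = 2504.
Risk in exposed = 154/563 = 0.27353; risk in unexposed = 520/3024 = 0.17196.
RR = 0.27353/0.17196 = 1.59071
AR% = (RR − 1)/RR × 100 = (1.59071 − 1)/1.59071 × 100 = 37.1350%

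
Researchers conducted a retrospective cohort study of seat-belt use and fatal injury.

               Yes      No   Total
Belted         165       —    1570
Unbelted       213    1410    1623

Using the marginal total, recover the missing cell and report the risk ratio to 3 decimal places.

The missing cell is in the exposed row: 1570 − 165 = 1405.
So a = 165, b = 1405, c = 213, d = 1410.
RR = [a/(a+b)] / [c/(c+d)] = (165/1570) / (213/1623) = 0.10510/0.13124 = 0.80080

0.801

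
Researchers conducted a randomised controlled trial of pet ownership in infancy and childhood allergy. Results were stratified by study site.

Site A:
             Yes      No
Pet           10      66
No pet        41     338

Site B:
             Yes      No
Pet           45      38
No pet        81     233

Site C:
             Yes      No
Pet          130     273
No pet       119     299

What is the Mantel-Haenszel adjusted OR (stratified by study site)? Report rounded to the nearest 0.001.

1.524

OR_MH = Σ(aᵢdᵢ/nᵢ) / Σ(bᵢcᵢ/nᵢ), where nᵢ is the stratum total.
Stratum 1 (Site A): n = 455; a·d/n = 10·338/455 = 7.4286; b·c/n = 66·41/455 = 5.9473
Stratum 2 (Site B): n = 397; a·d/n = 45·233/397 = 26.4106; b·c/n = 38·81/397 = 7.7531
Stratum 3 (Site C): n = 821; a·d/n = 130·299/821 = 47.3447; b·c/n = 273·119/821 = 39.5700
OR_MH = (7.4286 + 26.4106 + 47.3447) / (5.9473 + 7.7531 + 39.5700) = 81.1839 / 53.2704 = 1.52399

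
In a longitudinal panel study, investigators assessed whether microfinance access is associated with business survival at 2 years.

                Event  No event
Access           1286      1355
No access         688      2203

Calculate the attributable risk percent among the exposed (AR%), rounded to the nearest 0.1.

Cells: a = 1286, b = 1355, c = 688, d = 2203.
Risk in exposed = 1286/2641 = 0.48694; risk in unexposed = 688/2891 = 0.23798.
RR = 0.48694/0.23798 = 2.04613
AR% = (RR − 1)/RR × 100 = (2.04613 − 1)/2.04613 × 100 = 51.1271%

51.1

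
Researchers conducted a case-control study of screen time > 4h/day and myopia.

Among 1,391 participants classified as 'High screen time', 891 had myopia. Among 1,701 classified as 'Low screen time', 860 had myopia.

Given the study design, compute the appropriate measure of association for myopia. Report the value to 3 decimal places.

1.743

From the description: a = 891, b = 500, c = 860, d = 841.
This is a case-control study: participants were sampled on outcome status, so risks in the source population cannot be estimated directly — relative risk is not valid here. The odds ratio is the appropriate measure.
OR = (a·d)/(b·c) = (891 × 841) / (500 × 860) = 749331 / 430000 = 1.74263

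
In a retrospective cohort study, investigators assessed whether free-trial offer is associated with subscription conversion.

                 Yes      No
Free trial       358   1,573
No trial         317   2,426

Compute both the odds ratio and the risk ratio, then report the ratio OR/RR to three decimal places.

Cells: a = 358, b = 1573, c = 317, d = 2426.
OR = (358·2426)/(1573·317) = 868508/498641 = 1.74175
Risk in exposed = 358/1931 = 0.18540; risk in unexposed = 317/2743 = 0.11557; RR = 1.60423
OR/RR = 1.74175 / 1.60423 = 1.08572
The outcome is not rare, so the OR lies further from 1 than the RR.

1.086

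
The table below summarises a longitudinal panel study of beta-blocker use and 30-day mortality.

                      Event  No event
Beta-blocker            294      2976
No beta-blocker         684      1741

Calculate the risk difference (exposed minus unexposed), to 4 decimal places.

Cells: a = 294, b = 2976, c = 684, d = 1741.
Risk in exposed = 294/3270 = 0.089908; risk in unexposed = 684/2425 = 0.282062.
Risk difference = 0.089908 − 0.282062 = -0.192154

-0.1922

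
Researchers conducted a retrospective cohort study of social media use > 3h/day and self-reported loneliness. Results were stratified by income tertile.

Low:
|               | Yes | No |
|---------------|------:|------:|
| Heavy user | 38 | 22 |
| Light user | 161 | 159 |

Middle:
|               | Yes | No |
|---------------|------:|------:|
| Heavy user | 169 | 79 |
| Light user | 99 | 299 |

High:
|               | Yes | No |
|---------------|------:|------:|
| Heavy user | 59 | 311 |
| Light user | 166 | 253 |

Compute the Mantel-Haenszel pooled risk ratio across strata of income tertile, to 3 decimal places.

RR_MH = Σ(aᵢ·n₀ᵢ/nᵢ) / Σ(cᵢ·n₁ᵢ/nᵢ), with n₁ᵢ = aᵢ+bᵢ (exposed), n₀ᵢ = cᵢ+dᵢ (unexposed), nᵢ = n₁ᵢ+n₀ᵢ.
Stratum 1 (Low): n₁ = 60, n₀ = 320, n = 380; a·n₀/n = 38·320/380 = 32.0000; c·n₁/n = 161·60/380 = 25.4211
Stratum 2 (Middle): n₁ = 248, n₀ = 398, n = 646; a·n₀/n = 169·398/646 = 104.1207; c·n₁/n = 99·248/646 = 38.0062
Stratum 3 (High): n₁ = 370, n₀ = 419, n = 789; a·n₀/n = 59·419/789 = 31.3321; c·n₁/n = 166·370/789 = 77.8454
RR_MH = (32.0000 + 104.1207 + 31.3321) / (25.4211 + 38.0062 + 77.8454) = 167.4528 / 141.2726 = 1.18532

1.185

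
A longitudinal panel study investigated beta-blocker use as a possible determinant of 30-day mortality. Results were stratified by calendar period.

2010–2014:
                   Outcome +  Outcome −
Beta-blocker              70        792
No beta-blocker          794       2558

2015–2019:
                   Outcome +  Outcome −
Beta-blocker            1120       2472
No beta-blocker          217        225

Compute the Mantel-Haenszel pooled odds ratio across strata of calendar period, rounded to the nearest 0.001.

0.372

OR_MH = Σ(aᵢdᵢ/nᵢ) / Σ(bᵢcᵢ/nᵢ), where nᵢ is the stratum total.
Stratum 1 (2010–2014): n = 4214; a·d/n = 70·2558/4214 = 42.4917; b·c/n = 792·794/4214 = 149.2283
Stratum 2 (2015–2019): n = 4034; a·d/n = 1120·225/4034 = 62.4690; b·c/n = 2472·217/4034 = 132.9757
OR_MH = (42.4917 + 62.4690) / (149.2283 + 132.9757) = 104.9607 / 282.2040 = 0.37193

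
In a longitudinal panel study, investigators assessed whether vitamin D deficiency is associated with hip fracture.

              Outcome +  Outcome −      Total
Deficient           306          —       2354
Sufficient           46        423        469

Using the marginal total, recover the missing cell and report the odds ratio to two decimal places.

1.37

The missing cell is in the exposed row: 2354 − 306 = 2048.
So a = 306, b = 2048, c = 46, d = 423.
OR = (a·d)/(b·c) = (306 × 423) / (2048 × 46) = 129438 / 94208 = 1.37396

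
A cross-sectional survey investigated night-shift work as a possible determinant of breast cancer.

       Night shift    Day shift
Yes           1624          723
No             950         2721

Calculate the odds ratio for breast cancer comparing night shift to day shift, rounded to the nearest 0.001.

6.434

Reading the table with exposure as columns: a = 1624 (Night shift, case), b = 950 (Night shift, non-case), c = 723 (Day shift, case), d = 2721.
OR = (a·d)/(b·c) = (1624 × 2721) / (950 × 723) = 4418904 / 686850 = 6.43358
The odds of breast cancer are about 6.43 times as high in the night shift group.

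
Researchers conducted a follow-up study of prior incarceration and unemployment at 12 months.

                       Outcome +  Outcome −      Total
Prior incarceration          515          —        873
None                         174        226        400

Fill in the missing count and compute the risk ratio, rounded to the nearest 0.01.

1.36

The missing cell is in the exposed row: 873 − 515 = 358.
So a = 515, b = 358, c = 174, d = 226.
RR = [a/(a+b)] / [c/(c+d)] = (515/873) / (174/400) = 0.58992/0.43500 = 1.35614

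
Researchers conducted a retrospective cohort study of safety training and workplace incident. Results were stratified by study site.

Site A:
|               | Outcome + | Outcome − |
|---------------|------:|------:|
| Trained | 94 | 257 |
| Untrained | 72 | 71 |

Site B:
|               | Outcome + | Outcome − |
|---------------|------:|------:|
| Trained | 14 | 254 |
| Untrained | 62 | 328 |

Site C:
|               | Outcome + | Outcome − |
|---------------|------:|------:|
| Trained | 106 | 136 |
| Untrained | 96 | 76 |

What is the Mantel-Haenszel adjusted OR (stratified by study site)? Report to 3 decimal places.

OR_MH = Σ(aᵢdᵢ/nᵢ) / Σ(bᵢcᵢ/nᵢ), where nᵢ is the stratum total.
Stratum 1 (Site A): n = 494; a·d/n = 94·71/494 = 13.5101; b·c/n = 257·72/494 = 37.4575
Stratum 2 (Site B): n = 658; a·d/n = 14·328/658 = 6.9787; b·c/n = 254·62/658 = 23.9331
Stratum 3 (Site C): n = 414; a·d/n = 106·76/414 = 19.4589; b·c/n = 136·96/414 = 31.5362
OR_MH = (13.5101 + 6.9787 + 19.4589) / (37.4575 + 23.9331 + 31.5362) = 39.9478 / 92.9269 = 0.42988

0.430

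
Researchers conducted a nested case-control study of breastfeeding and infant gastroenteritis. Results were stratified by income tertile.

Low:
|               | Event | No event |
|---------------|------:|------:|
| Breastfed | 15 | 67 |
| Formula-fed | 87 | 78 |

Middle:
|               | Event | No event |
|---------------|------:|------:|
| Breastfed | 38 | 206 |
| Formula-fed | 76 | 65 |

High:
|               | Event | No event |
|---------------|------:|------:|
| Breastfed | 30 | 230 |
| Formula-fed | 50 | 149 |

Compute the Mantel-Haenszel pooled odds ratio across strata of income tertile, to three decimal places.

OR_MH = Σ(aᵢdᵢ/nᵢ) / Σ(bᵢcᵢ/nᵢ), where nᵢ is the stratum total.
Stratum 1 (Low): n = 247; a·d/n = 15·78/247 = 4.7368; b·c/n = 67·87/247 = 23.5992
Stratum 2 (Middle): n = 385; a·d/n = 38·65/385 = 6.4156; b·c/n = 206·76/385 = 40.6649
Stratum 3 (High): n = 459; a·d/n = 30·149/459 = 9.7386; b·c/n = 230·50/459 = 25.0545
OR_MH = (4.7368 + 6.4156 + 9.7386) / (23.5992 + 40.6649 + 25.0545) = 20.8910 / 89.3186 = 0.23389

0.234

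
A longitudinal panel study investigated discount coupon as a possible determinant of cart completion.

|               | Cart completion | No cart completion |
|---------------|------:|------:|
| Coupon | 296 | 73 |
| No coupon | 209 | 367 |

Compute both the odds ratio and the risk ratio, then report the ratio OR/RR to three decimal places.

3.221

Cells: a = 296, b = 73, c = 209, d = 367.
OR = (296·367)/(73·209) = 108632/15257 = 7.12014
Risk in exposed = 296/369 = 0.80217; risk in unexposed = 209/576 = 0.36285; RR = 2.21076
OR/RR = 7.12014 / 2.21076 = 3.22068
The outcome is not rare, so the OR lies further from 1 than the RR.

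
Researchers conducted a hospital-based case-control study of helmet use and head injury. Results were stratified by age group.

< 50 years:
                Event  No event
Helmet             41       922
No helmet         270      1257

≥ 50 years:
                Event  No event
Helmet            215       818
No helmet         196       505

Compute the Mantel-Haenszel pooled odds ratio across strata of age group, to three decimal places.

0.433

OR_MH = Σ(aᵢdᵢ/nᵢ) / Σ(bᵢcᵢ/nᵢ), where nᵢ is the stratum total.
Stratum 1 (< 50 years): n = 2490; a·d/n = 41·1257/2490 = 20.6976; b·c/n = 922·270/2490 = 99.9759
Stratum 2 (≥ 50 years): n = 1734; a·d/n = 215·505/1734 = 62.6153; b·c/n = 818·196/1734 = 92.4614
OR_MH = (20.6976 + 62.6153) / (99.9759 + 92.4614) = 83.3129 / 192.4373 = 0.43294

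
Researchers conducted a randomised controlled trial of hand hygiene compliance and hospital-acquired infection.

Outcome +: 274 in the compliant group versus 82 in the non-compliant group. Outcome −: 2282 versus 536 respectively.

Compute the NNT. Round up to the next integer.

40

Risk in treated group = 274/2556 = 0.10720; risk in control = 82/618 = 0.13269.
Absolute risk reduction = 0.13269 − 0.10720 = 0.02549
NNT = 1 / ARR = 1 / 0.02549 = 39.235 → round up → 40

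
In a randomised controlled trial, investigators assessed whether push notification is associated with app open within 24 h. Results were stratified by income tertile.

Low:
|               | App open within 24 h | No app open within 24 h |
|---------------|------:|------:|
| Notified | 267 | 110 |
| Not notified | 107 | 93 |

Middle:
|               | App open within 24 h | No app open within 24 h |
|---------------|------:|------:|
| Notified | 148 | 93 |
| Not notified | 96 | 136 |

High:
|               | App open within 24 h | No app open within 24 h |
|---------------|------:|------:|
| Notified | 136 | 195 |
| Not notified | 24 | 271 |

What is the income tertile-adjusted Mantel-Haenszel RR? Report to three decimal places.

RR_MH = Σ(aᵢ·n₀ᵢ/nᵢ) / Σ(cᵢ·n₁ᵢ/nᵢ), with n₁ᵢ = aᵢ+bᵢ (exposed), n₀ᵢ = cᵢ+dᵢ (unexposed), nᵢ = n₁ᵢ+n₀ᵢ.
Stratum 1 (Low): n₁ = 377, n₀ = 200, n = 577; a·n₀/n = 267·200/577 = 92.5477; c·n₁/n = 107·377/577 = 69.9116
Stratum 2 (Middle): n₁ = 241, n₀ = 232, n = 473; a·n₀/n = 148·232/473 = 72.5920; c·n₁/n = 96·241/473 = 48.9133
Stratum 3 (High): n₁ = 331, n₀ = 295, n = 626; a·n₀/n = 136·295/626 = 64.0895; c·n₁/n = 24·331/626 = 12.6901
RR_MH = (92.5477 + 72.5920 + 64.0895) / (69.9116 + 48.9133 + 12.6901) = 229.2291 / 131.5150 = 1.74299

1.743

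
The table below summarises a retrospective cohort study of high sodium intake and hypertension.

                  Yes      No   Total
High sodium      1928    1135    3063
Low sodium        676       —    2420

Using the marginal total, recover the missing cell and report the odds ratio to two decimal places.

The missing cell is in the unexposed row: 2420 − 676 = 1744.
So a = 1928, b = 1135, c = 676, d = 1744.
OR = (a·d)/(b·c) = (1928 × 1744) / (1135 × 676) = 3362432 / 767260 = 4.38239

4.38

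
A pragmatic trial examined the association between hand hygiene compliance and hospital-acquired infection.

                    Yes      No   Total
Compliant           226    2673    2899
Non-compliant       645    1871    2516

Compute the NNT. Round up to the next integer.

Risk in treated group = 226/2899 = 0.07796; risk in control = 645/2516 = 0.25636.
Absolute risk reduction = 0.25636 − 0.07796 = 0.17840
NNT = 1 / ARR = 1 / 0.17840 = 5.605 → round up → 6

6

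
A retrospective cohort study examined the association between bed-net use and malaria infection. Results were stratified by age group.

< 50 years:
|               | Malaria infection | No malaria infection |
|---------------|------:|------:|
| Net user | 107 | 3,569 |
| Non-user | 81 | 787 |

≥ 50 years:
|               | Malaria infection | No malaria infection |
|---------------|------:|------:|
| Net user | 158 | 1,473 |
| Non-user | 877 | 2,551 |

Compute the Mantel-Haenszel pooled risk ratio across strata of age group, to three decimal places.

0.366

RR_MH = Σ(aᵢ·n₀ᵢ/nᵢ) / Σ(cᵢ·n₁ᵢ/nᵢ), with n₁ᵢ = aᵢ+bᵢ (exposed), n₀ᵢ = cᵢ+dᵢ (unexposed), nᵢ = n₁ᵢ+n₀ᵢ.
Stratum 1 (< 50 years): n₁ = 3676, n₀ = 868, n = 4544; a·n₀/n = 107·868/4544 = 20.4393; c·n₁/n = 81·3676/4544 = 65.5273
Stratum 2 (≥ 50 years): n₁ = 1631, n₀ = 3428, n = 5059; a·n₀/n = 158·3428/5059 = 107.0615; c·n₁/n = 877·1631/5059 = 282.7411
RR_MH = (20.4393 + 107.0615) / (65.5273 + 282.7411) = 127.5007 / 348.2683 = 0.36610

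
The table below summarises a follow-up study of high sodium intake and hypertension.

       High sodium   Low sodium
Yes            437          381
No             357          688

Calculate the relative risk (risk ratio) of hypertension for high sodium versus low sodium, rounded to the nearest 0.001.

1.544

Reading the table with exposure as columns: a = 437 (High sodium, case), b = 357 (High sodium, non-case), c = 381 (Low sodium, case), d = 688.
Risk in exposed = 437/794 = 0.55038; risk in unexposed = 381/1069 = 0.35641.
RR = 0.55038 / 0.35641 = 1.54424
The risk among the exposed is 1.54 times that among the unexposed.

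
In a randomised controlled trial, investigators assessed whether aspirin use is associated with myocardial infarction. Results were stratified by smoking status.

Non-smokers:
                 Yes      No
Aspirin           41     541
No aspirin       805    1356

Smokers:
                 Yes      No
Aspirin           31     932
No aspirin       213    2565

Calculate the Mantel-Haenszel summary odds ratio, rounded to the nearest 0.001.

0.196

OR_MH = Σ(aᵢdᵢ/nᵢ) / Σ(bᵢcᵢ/nᵢ), where nᵢ is the stratum total.
Stratum 1 (Non-smokers): n = 2743; a·d/n = 41·1356/2743 = 20.2683; b·c/n = 541·805/2743 = 158.7696
Stratum 2 (Smokers): n = 3741; a·d/n = 31·2565/3741 = 21.2550; b·c/n = 932·213/3741 = 53.0650
OR_MH = (20.2683 + 21.2550) / (158.7696 + 53.0650) = 41.5233 / 211.8346 = 0.19602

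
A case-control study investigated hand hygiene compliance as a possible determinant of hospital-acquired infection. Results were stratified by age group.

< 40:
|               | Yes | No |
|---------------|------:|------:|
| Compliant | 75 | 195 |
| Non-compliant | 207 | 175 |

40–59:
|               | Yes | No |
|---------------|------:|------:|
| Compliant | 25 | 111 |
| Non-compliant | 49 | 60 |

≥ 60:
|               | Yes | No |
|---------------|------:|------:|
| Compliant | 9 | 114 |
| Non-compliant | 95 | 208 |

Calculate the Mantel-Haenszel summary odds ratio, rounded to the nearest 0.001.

OR_MH = Σ(aᵢdᵢ/nᵢ) / Σ(bᵢcᵢ/nᵢ), where nᵢ is the stratum total.
Stratum 1 (< 40): n = 652; a·d/n = 75·175/652 = 20.1304; b·c/n = 195·207/652 = 61.9095
Stratum 2 (40–59): n = 245; a·d/n = 25·60/245 = 6.1224; b·c/n = 111·49/245 = 22.2000
Stratum 3 (≥ 60): n = 426; a·d/n = 9·208/426 = 4.3944; b·c/n = 114·95/426 = 25.4225
OR_MH = (20.1304 + 6.1224 + 4.3944) / (61.9095 + 22.2000 + 25.4225) = 30.6472 / 109.5320 = 0.27980

0.280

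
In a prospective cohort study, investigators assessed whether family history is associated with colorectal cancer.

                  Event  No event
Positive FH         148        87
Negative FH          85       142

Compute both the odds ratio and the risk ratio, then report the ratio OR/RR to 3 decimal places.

Cells: a = 148, b = 87, c = 85, d = 142.
OR = (148·142)/(87·85) = 21016/7395 = 2.84192
Risk in exposed = 148/235 = 0.62979; risk in unexposed = 85/227 = 0.37445; RR = 1.68190
OR/RR = 2.84192 / 1.68190 = 1.68971
The outcome is not rare, so the OR lies further from 1 than the RR.

1.690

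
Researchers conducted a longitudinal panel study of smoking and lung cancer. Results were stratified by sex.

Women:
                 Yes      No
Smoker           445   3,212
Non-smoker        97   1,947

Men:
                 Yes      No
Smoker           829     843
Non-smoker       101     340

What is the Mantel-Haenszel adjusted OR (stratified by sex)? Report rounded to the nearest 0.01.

OR_MH = Σ(aᵢdᵢ/nᵢ) / Σ(bᵢcᵢ/nᵢ), where nᵢ is the stratum total.
Stratum 1 (Women): n = 5701; a·d/n = 445·1947/5701 = 151.9760; b·c/n = 3212·97/5701 = 54.6508
Stratum 2 (Men): n = 2113; a·d/n = 829·340/2113 = 133.3933; b·c/n = 843·101/2113 = 40.2948
OR_MH = (151.9760 + 133.3933) / (54.6508 + 40.2948) = 285.3692 / 94.9456 = 3.00561

3.01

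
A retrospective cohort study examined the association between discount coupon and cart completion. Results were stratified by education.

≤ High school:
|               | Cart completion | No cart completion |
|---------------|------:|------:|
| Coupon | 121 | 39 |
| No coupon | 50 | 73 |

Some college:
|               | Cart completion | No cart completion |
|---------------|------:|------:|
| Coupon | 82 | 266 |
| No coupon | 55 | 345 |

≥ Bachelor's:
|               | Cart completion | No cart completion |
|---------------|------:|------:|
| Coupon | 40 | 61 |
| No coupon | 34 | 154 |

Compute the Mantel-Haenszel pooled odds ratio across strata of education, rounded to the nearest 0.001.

OR_MH = Σ(aᵢdᵢ/nᵢ) / Σ(bᵢcᵢ/nᵢ), where nᵢ is the stratum total.
Stratum 1 (≤ High school): n = 283; a·d/n = 121·73/283 = 31.2120; b·c/n = 39·50/283 = 6.8905
Stratum 2 (Some college): n = 748; a·d/n = 82·345/748 = 37.8209; b·c/n = 266·55/748 = 19.5588
Stratum 3 (≥ Bachelor's): n = 289; a·d/n = 40·154/289 = 21.3149; b·c/n = 61·34/289 = 7.1765
OR_MH = (31.2120 + 37.8209 + 21.3149) / (6.8905 + 19.5588 + 7.1765) = 90.3477 / 33.6258 = 2.68686

2.687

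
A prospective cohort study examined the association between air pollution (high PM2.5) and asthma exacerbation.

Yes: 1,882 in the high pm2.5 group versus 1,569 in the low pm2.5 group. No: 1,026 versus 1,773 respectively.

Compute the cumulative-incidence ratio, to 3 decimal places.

From the description: a = 1882, b = 1026, c = 1569, d = 1773.
Risk in exposed = 1882/2908 = 0.64718; risk in unexposed = 1569/3342 = 0.46948.
RR = 0.64718 / 0.46948 = 1.37851
The risk among the exposed is 1.38 times that among the unexposed.

1.379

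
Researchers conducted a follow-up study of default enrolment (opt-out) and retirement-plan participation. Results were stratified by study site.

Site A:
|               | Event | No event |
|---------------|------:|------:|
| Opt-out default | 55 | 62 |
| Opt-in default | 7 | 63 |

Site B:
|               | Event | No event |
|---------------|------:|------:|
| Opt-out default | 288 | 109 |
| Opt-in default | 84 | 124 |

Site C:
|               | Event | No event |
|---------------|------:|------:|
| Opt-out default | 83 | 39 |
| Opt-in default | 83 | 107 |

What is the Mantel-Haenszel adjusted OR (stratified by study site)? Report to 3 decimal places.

OR_MH = Σ(aᵢdᵢ/nᵢ) / Σ(bᵢcᵢ/nᵢ), where nᵢ is the stratum total.
Stratum 1 (Site A): n = 187; a·d/n = 55·63/187 = 18.5294; b·c/n = 62·7/187 = 2.3209
Stratum 2 (Site B): n = 605; a·d/n = 288·124/605 = 59.0281; b·c/n = 109·84/605 = 15.1339
Stratum 3 (Site C): n = 312; a·d/n = 83·107/312 = 28.4647; b·c/n = 39·83/312 = 10.3750
OR_MH = (18.5294 + 59.0281 + 28.4647) / (2.3209 + 15.1339 + 10.3750) = 106.0223 / 27.8297 = 3.80967

3.810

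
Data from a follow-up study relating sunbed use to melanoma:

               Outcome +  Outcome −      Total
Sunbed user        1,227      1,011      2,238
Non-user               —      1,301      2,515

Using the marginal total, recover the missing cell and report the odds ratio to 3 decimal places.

The missing cell is in the unexposed row: 2515 − 1301 = 1214.
So a = 1227, b = 1011, c = 1214, d = 1301.
OR = (a·d)/(b·c) = (1227 × 1301) / (1011 × 1214) = 1596327 / 1227354 = 1.30062

1.301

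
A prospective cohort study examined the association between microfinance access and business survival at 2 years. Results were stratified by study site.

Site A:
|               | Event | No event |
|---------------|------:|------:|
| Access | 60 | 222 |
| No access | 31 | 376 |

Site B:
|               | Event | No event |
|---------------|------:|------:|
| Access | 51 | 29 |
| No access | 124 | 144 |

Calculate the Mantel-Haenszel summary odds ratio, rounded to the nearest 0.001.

2.650

OR_MH = Σ(aᵢdᵢ/nᵢ) / Σ(bᵢcᵢ/nᵢ), where nᵢ is the stratum total.
Stratum 1 (Site A): n = 689; a·d/n = 60·376/689 = 32.7431; b·c/n = 222·31/689 = 9.9884
Stratum 2 (Site B): n = 348; a·d/n = 51·144/348 = 21.1034; b·c/n = 29·124/348 = 10.3333
OR_MH = (32.7431 + 21.1034) / (9.9884 + 10.3333) = 53.8466 / 20.3217 = 2.64970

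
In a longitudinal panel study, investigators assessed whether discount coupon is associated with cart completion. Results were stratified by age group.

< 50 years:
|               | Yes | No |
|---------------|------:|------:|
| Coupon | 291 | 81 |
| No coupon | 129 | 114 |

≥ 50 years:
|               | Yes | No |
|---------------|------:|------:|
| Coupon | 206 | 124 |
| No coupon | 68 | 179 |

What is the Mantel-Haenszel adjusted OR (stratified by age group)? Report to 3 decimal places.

OR_MH = Σ(aᵢdᵢ/nᵢ) / Σ(bᵢcᵢ/nᵢ), where nᵢ is the stratum total.
Stratum 1 (< 50 years): n = 615; a·d/n = 291·114/615 = 53.9415; b·c/n = 81·129/615 = 16.9902
Stratum 2 (≥ 50 years): n = 577; a·d/n = 206·179/577 = 63.9064; b·c/n = 124·68/577 = 14.6135
OR_MH = (53.9415 + 63.9064) / (16.9902 + 14.6135) = 117.8479 / 31.6038 = 3.72892

3.729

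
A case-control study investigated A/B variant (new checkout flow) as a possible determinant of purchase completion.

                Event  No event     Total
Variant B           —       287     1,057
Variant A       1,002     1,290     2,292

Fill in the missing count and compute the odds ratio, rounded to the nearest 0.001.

3.454

The missing cell is in the exposed row: 1057 − 287 = 770.
So a = 770, b = 287, c = 1002, d = 1290.
OR = (a·d)/(b·c) = (770 × 1290) / (287 × 1002) = 993300 / 287574 = 3.45407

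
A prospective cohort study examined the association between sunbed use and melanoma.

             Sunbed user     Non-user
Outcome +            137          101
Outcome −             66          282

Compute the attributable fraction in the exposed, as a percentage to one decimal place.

60.9

Reading the table with exposure as columns: a = 137 (Sunbed user, case), b = 66 (Sunbed user, non-case), c = 101 (Non-user, case), d = 282.
Risk in exposed = 137/203 = 0.67488; risk in unexposed = 101/383 = 0.26371.
RR = 0.67488/0.26371 = 2.55919
AR% = (RR − 1)/RR × 100 = (2.55919 − 1)/2.55919 × 100 = 60.9251%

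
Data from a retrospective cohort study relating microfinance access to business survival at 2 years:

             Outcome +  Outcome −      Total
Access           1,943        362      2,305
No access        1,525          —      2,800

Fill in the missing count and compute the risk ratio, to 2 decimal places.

The missing cell is in the unexposed row: 2800 − 1525 = 1275.
So a = 1943, b = 362, c = 1525, d = 1275.
RR = [a/(a+b)] / [c/(c+d)] = (1943/2305) / (1525/2800) = 0.84295/0.54464 = 1.54771

1.55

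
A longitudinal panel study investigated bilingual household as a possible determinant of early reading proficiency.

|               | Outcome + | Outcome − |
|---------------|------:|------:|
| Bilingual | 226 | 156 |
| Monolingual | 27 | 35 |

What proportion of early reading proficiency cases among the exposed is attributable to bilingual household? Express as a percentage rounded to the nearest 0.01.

26.39

Cells: a = 226, b = 156, c = 27, d = 35.
Risk in exposed = 226/382 = 0.59162; risk in unexposed = 27/62 = 0.43548.
RR = 0.59162/0.43548 = 1.35854
AR% = (RR − 1)/RR × 100 = (1.35854 − 1)/1.35854 × 100 = 26.3917%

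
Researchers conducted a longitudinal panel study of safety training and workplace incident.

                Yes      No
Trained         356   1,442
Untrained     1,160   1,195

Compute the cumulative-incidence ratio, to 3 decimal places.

Cells: a = 356, b = 1442, c = 1160, d = 1195.
Risk in exposed = 356/1798 = 0.19800; risk in unexposed = 1160/2355 = 0.49257.
RR = 0.19800 / 0.49257 = 0.40197
The risk is 60% lower among the exposed than among the unexposed.

0.402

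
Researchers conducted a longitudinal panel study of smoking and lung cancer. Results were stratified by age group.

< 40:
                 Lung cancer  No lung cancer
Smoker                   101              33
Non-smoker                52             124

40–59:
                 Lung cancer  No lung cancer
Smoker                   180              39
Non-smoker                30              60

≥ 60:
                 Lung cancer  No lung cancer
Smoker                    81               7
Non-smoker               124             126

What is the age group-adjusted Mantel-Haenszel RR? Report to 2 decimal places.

RR_MH = Σ(aᵢ·n₀ᵢ/nᵢ) / Σ(cᵢ·n₁ᵢ/nᵢ), with n₁ᵢ = aᵢ+bᵢ (exposed), n₀ᵢ = cᵢ+dᵢ (unexposed), nᵢ = n₁ᵢ+n₀ᵢ.
Stratum 1 (< 40): n₁ = 134, n₀ = 176, n = 310; a·n₀/n = 101·176/310 = 57.3419; c·n₁/n = 52·134/310 = 22.4774
Stratum 2 (40–59): n₁ = 219, n₀ = 90, n = 309; a·n₀/n = 180·90/309 = 52.4272; c·n₁/n = 30·219/309 = 21.2621
Stratum 3 (≥ 60): n₁ = 88, n₀ = 250, n = 338; a·n₀/n = 81·250/338 = 59.9112; c·n₁/n = 124·88/338 = 32.2840
RR_MH = (57.3419 + 52.4272 + 59.9112) / (22.4774 + 21.2621 + 32.2840) = 169.6804 / 76.0236 = 2.23194

2.23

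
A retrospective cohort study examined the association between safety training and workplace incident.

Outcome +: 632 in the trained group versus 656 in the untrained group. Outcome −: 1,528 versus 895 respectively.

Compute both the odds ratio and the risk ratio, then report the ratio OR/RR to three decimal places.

0.816

From the description: a = 632, b = 1528, c = 656, d = 895.
OR = (632·895)/(1528·656) = 565640/1002368 = 0.56430
Risk in exposed = 632/2160 = 0.29259; risk in unexposed = 656/1551 = 0.42295; RR = 0.69179
OR/RR = 0.56430 / 0.69179 = 0.81572
The outcome is not rare, so the OR lies further from 1 than the RR.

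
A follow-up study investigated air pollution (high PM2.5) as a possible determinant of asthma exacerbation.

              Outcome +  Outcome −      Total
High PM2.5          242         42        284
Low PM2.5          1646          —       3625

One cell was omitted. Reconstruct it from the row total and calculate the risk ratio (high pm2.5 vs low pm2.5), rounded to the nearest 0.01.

1.88

The missing cell is in the unexposed row: 3625 − 1646 = 1979.
So a = 242, b = 42, c = 1646, d = 1979.
RR = [a/(a+b)] / [c/(c+d)] = (242/284) / (1646/3625) = 0.85211/0.45407 = 1.87662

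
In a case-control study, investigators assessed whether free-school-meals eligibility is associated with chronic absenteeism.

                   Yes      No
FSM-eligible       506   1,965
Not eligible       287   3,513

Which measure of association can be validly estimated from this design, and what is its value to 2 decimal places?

Cells: a = 506, b = 1965, c = 287, d = 3513.
This is a case-control study: participants were sampled on outcome status, so risks in the source population cannot be estimated directly — relative risk is not valid here. The odds ratio is the appropriate measure.
OR = (a·d)/(b·c) = (506 × 3513) / (1965 × 287) = 1777578 / 563955 = 3.15199

3.15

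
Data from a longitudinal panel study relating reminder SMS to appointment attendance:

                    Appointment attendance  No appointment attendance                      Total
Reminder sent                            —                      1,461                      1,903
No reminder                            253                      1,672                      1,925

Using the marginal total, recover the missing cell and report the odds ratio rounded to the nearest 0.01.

The missing cell is in the exposed row: 1903 − 1461 = 442.
So a = 442, b = 1461, c = 253, d = 1672.
OR = (a·d)/(b·c) = (442 × 1672) / (1461 × 253) = 739024 / 369633 = 1.99935

2.00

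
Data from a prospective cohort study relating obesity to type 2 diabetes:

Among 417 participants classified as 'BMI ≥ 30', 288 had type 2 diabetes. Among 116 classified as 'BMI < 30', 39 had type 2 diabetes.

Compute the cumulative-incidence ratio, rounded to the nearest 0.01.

2.05

From the description: a = 288, b = 129, c = 39, d = 77.
Risk in exposed = 288/417 = 0.69065; risk in unexposed = 39/116 = 0.33621.
RR = 0.69065 / 0.33621 = 2.05423
The risk among the exposed is 2.05 times that among the unexposed.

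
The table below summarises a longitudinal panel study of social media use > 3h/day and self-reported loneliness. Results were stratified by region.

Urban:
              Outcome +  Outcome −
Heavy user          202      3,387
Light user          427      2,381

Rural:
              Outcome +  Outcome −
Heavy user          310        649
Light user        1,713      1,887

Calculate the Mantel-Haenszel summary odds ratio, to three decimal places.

OR_MH = Σ(aᵢdᵢ/nᵢ) / Σ(bᵢcᵢ/nᵢ), where nᵢ is the stratum total.
Stratum 1 (Urban): n = 6397; a·d/n = 202·2381/6397 = 75.1856; b·c/n = 3387·427/6397 = 226.0824
Stratum 2 (Rural): n = 4559; a·d/n = 310·1887/4559 = 128.3110; b·c/n = 649·1713/4559 = 243.8555
OR_MH = (75.1856 + 128.3110) / (226.0824 + 243.8555) = 203.4966 / 469.9378 = 0.43303

0.433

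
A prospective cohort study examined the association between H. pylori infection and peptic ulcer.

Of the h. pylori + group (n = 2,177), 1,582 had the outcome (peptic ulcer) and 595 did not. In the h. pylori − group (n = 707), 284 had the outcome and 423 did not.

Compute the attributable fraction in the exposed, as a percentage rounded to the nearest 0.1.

From the description: a = 1582, b = 595, c = 284, d = 423.
Risk in exposed = 1582/2177 = 0.72669; risk in unexposed = 284/707 = 0.40170.
RR = 0.72669/0.40170 = 1.80904
AR% = (RR − 1)/RR × 100 = (1.80904 − 1)/1.80904 × 100 = 44.7222%

44.7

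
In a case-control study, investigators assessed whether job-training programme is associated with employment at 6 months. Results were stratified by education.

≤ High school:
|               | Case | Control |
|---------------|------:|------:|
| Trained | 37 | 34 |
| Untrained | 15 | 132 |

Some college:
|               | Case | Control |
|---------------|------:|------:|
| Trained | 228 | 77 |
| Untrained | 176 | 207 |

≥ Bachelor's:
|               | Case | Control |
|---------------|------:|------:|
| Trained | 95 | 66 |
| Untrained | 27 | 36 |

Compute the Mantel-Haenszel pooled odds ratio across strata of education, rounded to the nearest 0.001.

OR_MH = Σ(aᵢdᵢ/nᵢ) / Σ(bᵢcᵢ/nᵢ), where nᵢ is the stratum total.
Stratum 1 (≤ High school): n = 218; a·d/n = 37·132/218 = 22.4037; b·c/n = 34·15/218 = 2.3394
Stratum 2 (Some college): n = 688; a·d/n = 228·207/688 = 68.5988; b·c/n = 77·176/688 = 19.6977
Stratum 3 (≥ Bachelor's): n = 224; a·d/n = 95·36/224 = 15.2679; b·c/n = 66·27/224 = 7.9554
OR_MH = (22.4037 + 68.5988 + 15.2679) / (2.3394 + 19.6977 + 7.9554) = 106.2704 / 29.9925 = 3.54323

3.543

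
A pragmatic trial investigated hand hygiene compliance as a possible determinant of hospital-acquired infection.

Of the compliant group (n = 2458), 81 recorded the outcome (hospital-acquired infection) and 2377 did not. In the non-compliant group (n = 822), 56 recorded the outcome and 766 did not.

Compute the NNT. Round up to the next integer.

Risk in treated group = 81/2458 = 0.03295; risk in control = 56/822 = 0.06813.
Absolute risk reduction = 0.06813 − 0.03295 = 0.03517
NNT = 1 / ARR = 1 / 0.03517 = 28.431 → round up → 29

29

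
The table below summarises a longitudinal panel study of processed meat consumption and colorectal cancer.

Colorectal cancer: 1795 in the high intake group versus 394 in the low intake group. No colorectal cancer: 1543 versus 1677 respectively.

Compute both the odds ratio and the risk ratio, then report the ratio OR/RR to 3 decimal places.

1.752

From the description: a = 1795, b = 1543, c = 394, d = 1677.
OR = (1795·1677)/(1543·394) = 3010215/607942 = 4.95148
Risk in exposed = 1795/3338 = 0.53775; risk in unexposed = 394/2071 = 0.19025; RR = 2.82658
OR/RR = 4.95148 / 2.82658 = 1.75176
The outcome is not rare, so the OR lies further from 1 than the RR.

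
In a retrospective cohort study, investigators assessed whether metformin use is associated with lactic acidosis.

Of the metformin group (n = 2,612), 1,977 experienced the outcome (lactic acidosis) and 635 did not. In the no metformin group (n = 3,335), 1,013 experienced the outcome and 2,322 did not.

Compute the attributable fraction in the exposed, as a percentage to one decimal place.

59.9

From the description: a = 1977, b = 635, c = 1013, d = 2322.
Risk in exposed = 1977/2612 = 0.75689; risk in unexposed = 1013/3335 = 0.30375.
RR = 0.75689/0.30375 = 2.49184
AR% = (RR − 1)/RR × 100 = (2.49184 − 1)/2.49184 × 100 = 59.8690%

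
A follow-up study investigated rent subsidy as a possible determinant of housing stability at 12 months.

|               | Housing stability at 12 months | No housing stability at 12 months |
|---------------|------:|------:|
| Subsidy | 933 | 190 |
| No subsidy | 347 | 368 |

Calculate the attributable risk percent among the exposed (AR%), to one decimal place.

41.6

Cells: a = 933, b = 190, c = 347, d = 368.
Risk in exposed = 933/1123 = 0.83081; risk in unexposed = 347/715 = 0.48531.
RR = 0.83081/0.48531 = 1.71190
AR% = (RR − 1)/RR × 100 = (1.71190 − 1)/1.71190 × 100 = 41.5854%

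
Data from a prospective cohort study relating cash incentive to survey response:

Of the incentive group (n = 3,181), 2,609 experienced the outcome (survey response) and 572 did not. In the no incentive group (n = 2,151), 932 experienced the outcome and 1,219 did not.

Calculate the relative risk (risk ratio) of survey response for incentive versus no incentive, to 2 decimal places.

From the description: a = 2609, b = 572, c = 932, d = 1219.
Risk in exposed = 2609/3181 = 0.82018; risk in unexposed = 932/2151 = 0.43329.
RR = 0.82018 / 0.43329 = 1.89293
The risk among the exposed is 1.89 times that among the unexposed.

1.89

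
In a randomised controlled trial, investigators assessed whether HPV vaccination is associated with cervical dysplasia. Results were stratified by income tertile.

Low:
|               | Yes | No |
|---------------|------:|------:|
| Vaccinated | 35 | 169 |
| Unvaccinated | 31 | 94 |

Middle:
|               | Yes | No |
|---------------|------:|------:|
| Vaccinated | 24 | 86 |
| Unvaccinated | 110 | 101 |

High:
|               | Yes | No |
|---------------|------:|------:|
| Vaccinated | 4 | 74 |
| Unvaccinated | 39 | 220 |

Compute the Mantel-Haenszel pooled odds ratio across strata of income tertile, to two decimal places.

0.37

OR_MH = Σ(aᵢdᵢ/nᵢ) / Σ(bᵢcᵢ/nᵢ), where nᵢ is the stratum total.
Stratum 1 (Low): n = 329; a·d/n = 35·94/329 = 10.0000; b·c/n = 169·31/329 = 15.9240
Stratum 2 (Middle): n = 321; a·d/n = 24·101/321 = 7.5514; b·c/n = 86·110/321 = 29.4704
Stratum 3 (High): n = 337; a·d/n = 4·220/337 = 2.6113; b·c/n = 74·39/337 = 8.5638
OR_MH = (10.0000 + 7.5514 + 2.6113) / (15.9240 + 29.4704 + 8.5638) = 20.1627 / 53.9582 = 0.37367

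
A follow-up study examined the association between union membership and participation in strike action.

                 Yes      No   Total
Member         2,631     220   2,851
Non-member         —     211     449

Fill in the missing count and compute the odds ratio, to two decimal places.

10.60

The missing cell is in the unexposed row: 449 − 211 = 238.
So a = 2631, b = 220, c = 238, d = 211.
OR = (a·d)/(b·c) = (2631 × 211) / (220 × 238) = 555141 / 52360 = 10.60239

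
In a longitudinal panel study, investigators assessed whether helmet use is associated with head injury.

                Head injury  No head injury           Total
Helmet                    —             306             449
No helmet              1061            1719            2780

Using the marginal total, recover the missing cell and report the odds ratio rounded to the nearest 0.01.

0.76

The missing cell is in the exposed row: 449 − 306 = 143.
So a = 143, b = 306, c = 1061, d = 1719.
OR = (a·d)/(b·c) = (143 × 1719) / (306 × 1061) = 245817 / 324666 = 0.75714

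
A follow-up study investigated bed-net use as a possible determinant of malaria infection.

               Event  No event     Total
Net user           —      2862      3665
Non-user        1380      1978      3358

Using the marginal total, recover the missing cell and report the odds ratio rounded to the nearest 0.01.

The missing cell is in the exposed row: 3665 − 2862 = 803.
So a = 803, b = 2862, c = 1380, d = 1978.
OR = (a·d)/(b·c) = (803 × 1978) / (2862 × 1380) = 1588334 / 3949560 = 0.40215

0.40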